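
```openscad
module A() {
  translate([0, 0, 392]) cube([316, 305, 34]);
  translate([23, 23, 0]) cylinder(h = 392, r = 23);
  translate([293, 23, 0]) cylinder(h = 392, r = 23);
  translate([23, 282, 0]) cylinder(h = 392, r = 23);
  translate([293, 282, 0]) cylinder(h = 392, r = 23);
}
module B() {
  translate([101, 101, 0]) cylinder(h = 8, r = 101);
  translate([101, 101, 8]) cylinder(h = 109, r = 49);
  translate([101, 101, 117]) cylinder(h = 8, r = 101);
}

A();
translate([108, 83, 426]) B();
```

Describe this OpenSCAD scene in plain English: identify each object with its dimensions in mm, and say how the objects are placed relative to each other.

A is a four-legged stool. The seat is a 316×305×34 mm slab whose top surface is at z = 426 mm; four round legs, each 46 mm in diameter, run from the floor (z = 0) to the underside of the seat, each leg's axis is inset half a diameter from the nearest pair of seat edges (so the leg's bounding box is flush with the corner).

B is a spool: two coaxial disc flanges of radius 101 mm and thickness 8 mm, joined by a core cylinder of radius 49 mm and height 109 mm. The lower flange rests on z = 0 and the three cylinders share a vertical axis.

The spool is on top of the stool.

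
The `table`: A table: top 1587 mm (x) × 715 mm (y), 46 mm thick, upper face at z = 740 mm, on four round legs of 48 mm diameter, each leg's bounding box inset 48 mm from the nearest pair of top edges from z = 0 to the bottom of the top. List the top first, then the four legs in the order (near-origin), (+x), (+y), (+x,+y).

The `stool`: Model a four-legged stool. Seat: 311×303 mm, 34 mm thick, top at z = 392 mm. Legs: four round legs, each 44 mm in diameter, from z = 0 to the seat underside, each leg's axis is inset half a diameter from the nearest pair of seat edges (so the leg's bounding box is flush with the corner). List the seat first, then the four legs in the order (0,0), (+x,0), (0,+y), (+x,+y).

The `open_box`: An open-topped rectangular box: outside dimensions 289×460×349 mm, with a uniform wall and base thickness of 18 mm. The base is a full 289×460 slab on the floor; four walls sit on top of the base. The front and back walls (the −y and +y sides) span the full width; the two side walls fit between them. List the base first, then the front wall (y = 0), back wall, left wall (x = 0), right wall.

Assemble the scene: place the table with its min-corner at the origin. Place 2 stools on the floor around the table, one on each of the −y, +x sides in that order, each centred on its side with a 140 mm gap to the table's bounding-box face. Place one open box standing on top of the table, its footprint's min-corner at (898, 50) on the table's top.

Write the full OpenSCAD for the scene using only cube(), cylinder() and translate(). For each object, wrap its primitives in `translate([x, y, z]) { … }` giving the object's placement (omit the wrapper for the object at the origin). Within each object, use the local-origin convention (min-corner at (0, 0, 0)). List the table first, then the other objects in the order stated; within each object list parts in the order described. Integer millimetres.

translate([0, 0, 694]) cube([1587, 715, 46]);
translate([72, 72, 0]) cylinder(h = 694, r = 24);
translate([1515, 72, 0]) cylinder(h = 694, r = 24);
translate([72, 643, 0]) cylinder(h = 694, r = 24);
translate([1515, 643, 0]) cylinder(h = 694, r = 24);
translate([638, -443, 0]) {
  translate([0, 0, 358]) cube([311, 303, 34]);
  translate([22, 22, 0]) cylinder(h = 358, r = 22);
  translate([289, 22, 0]) cylinder(h = 358, r = 22);
  translate([22, 281, 0]) cylinder(h = 358, r = 22);
  translate([289, 281, 0]) cylinder(h = 358, r = 22);
}
translate([1727, 206, 0]) {
  translate([0, 0, 358]) cube([311, 303, 34]);
  translate([22, 22, 0]) cylinder(h = 358, r = 22);
  translate([289, 22, 0]) cylinder(h = 358, r = 22);
  translate([22, 281, 0]) cylinder(h = 358, r = 22);
  translate([289, 281, 0]) cylinder(h = 358, r = 22);
}
translate([898, 50, 740]) {
  cube([289, 460, 18]);
  translate([0, 0, 18]) cube([289, 18, 331]);
  translate([0, 442, 18]) cube([289, 18, 331]);
  translate([0, 18, 18]) cube([18, 424, 331]);
  translate([271, 18, 18]) cube([18, 424, 331]);
}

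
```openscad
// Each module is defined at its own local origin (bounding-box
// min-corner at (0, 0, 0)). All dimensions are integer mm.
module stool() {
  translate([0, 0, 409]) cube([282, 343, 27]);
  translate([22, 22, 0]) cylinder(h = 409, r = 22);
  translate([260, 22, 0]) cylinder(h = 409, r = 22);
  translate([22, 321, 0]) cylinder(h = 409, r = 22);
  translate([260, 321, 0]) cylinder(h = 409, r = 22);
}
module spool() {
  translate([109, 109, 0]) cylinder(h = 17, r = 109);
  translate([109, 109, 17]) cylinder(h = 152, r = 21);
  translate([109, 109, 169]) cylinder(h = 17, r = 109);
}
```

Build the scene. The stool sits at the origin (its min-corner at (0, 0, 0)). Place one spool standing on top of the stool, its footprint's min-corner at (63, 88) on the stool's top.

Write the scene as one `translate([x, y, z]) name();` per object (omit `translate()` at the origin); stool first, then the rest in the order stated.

stool();
translate([63, 88, 436]) spool();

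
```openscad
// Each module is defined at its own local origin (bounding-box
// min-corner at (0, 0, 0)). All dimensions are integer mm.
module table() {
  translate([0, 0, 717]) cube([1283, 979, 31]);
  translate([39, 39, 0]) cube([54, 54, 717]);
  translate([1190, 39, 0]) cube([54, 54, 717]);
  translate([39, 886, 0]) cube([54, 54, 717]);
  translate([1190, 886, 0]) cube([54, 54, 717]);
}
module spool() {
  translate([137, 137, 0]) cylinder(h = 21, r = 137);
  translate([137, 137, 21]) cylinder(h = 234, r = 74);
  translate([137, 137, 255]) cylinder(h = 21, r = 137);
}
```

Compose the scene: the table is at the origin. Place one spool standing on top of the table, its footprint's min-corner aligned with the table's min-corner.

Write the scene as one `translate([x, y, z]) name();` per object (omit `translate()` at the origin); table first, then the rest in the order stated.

table();
translate([0, 0, 748]) spool();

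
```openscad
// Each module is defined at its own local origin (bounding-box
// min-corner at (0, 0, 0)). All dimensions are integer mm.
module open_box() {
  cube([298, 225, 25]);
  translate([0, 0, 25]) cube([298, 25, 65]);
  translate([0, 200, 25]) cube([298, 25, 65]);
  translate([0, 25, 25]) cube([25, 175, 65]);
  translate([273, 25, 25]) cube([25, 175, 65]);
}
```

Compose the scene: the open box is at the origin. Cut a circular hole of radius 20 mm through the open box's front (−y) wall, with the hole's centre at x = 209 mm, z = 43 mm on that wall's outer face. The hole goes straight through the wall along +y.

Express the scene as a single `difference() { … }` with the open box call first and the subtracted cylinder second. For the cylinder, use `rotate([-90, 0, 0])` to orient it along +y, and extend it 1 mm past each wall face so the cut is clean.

difference() {
  open_box();
  translate([209, -1, 43]) rotate([-90, 0, 0]) cylinder(h = 27, r = 20);
}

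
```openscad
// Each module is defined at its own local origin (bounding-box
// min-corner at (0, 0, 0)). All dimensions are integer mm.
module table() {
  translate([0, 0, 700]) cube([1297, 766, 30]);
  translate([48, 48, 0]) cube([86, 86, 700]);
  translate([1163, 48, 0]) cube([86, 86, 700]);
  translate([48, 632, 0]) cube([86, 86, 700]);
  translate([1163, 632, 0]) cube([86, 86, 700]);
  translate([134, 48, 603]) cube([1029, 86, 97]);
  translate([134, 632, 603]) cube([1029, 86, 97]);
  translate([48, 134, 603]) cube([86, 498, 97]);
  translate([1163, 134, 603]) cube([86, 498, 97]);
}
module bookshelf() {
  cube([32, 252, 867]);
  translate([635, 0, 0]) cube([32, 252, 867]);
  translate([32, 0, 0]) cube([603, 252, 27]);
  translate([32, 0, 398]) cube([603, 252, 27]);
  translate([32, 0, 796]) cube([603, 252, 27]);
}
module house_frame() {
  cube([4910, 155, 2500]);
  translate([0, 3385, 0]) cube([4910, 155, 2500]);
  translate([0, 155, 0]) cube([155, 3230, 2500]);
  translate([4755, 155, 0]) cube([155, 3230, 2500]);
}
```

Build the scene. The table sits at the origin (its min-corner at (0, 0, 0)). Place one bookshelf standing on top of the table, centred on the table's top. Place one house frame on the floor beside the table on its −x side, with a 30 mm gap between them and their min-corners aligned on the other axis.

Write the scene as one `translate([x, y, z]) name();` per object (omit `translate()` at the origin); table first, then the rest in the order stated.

table();
translate([315, 257, 730]) bookshelf();
translate([-4940, 0, 0]) house_frame();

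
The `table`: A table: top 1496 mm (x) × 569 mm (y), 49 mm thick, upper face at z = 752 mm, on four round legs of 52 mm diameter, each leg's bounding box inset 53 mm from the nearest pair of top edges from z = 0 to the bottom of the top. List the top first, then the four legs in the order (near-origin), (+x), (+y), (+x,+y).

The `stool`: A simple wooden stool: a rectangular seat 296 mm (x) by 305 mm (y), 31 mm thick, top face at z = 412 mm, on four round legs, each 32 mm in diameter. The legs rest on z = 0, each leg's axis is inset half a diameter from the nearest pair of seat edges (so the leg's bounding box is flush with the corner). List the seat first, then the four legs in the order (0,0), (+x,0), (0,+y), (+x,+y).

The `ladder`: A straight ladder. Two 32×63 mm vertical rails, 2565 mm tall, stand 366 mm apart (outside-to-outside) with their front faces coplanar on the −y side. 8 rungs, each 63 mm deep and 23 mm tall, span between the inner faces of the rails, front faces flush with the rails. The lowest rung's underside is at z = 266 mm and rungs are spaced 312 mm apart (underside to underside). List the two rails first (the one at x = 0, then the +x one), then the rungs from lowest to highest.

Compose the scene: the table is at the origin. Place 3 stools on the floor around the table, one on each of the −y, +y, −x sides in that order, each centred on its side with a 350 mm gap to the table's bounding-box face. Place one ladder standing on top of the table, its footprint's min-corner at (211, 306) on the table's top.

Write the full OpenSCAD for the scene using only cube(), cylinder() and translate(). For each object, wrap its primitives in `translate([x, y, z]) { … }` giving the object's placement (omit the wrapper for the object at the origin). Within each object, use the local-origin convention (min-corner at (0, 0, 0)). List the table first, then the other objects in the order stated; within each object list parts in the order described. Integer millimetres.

translate([0, 0, 703]) cube([1496, 569, 49]);
translate([79, 79, 0]) cylinder(h = 703, r = 26);
translate([1417, 79, 0]) cylinder(h = 703, r = 26);
translate([79, 490, 0]) cylinder(h = 703, r = 26);
translate([1417, 490, 0]) cylinder(h = 703, r = 26);
translate([600, -655, 0]) {
  translate([0, 0, 381]) cube([296, 305, 31]);
  translate([16, 16, 0]) cylinder(h = 381, r = 16);
  translate([280, 16, 0]) cylinder(h = 381, r = 16);
  translate([16, 289, 0]) cylinder(h = 381, r = 16);
  translate([280, 289, 0]) cylinder(h = 381, r = 16);
}
translate([600, 919, 0]) {
  translate([0, 0, 381]) cube([296, 305, 31]);
  translate([16, 16, 0]) cylinder(h = 381, r = 16);
  translate([280, 16, 0]) cylinder(h = 381, r = 16);
  translate([16, 289, 0]) cylinder(h = 381, r = 16);
  translate([280, 289, 0]) cylinder(h = 381, r = 16);
}
translate([-646, 132, 0]) {
  translate([0, 0, 381]) cube([296, 305, 31]);
  translate([16, 16, 0]) cylinder(h = 381, r = 16);
  translate([280, 16, 0]) cylinder(h = 381, r = 16);
  translate([16, 289, 0]) cylinder(h = 381, r = 16);
  translate([280, 289, 0]) cylinder(h = 381, r = 16);
}
translate([211, 306, 752]) {
  cube([32, 63, 2565]);
  translate([334, 0, 0]) cube([32, 63, 2565]);
  translate([32, 0, 266]) cube([302, 63, 23]);
  translate([32, 0, 578]) cube([302, 63, 23]);
  translate([32, 0, 890]) cube([302, 63, 23]);
  translate([32, 0, 1202]) cube([302, 63, 23]);
  translate([32, 0, 1514]) cube([302, 63, 23]);
  translate([32, 0, 1826]) cube([302, 63, 23]);
  translate([32, 0, 2138]) cube([302, 63, 23]);
  translate([32, 0, 2450]) cube([302, 63, 23]);
}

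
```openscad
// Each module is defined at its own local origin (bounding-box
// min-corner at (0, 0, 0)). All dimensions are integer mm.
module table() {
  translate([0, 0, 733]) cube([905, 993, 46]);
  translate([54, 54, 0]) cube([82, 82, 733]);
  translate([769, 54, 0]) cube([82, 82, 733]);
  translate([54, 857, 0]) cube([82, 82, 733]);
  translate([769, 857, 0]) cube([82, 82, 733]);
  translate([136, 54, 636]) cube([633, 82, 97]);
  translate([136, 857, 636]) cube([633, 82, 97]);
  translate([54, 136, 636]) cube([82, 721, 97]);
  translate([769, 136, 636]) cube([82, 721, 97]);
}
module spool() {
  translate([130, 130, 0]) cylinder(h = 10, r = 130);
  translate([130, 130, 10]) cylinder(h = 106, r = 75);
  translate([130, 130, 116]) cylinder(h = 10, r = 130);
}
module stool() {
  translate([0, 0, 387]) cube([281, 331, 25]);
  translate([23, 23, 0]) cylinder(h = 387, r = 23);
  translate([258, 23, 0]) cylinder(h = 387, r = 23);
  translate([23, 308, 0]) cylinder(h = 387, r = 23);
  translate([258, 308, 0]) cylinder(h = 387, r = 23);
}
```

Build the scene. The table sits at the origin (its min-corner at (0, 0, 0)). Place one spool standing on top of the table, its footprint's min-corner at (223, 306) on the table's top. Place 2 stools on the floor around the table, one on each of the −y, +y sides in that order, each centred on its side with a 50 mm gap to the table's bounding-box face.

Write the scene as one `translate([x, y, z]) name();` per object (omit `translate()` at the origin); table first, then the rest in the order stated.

table();
translate([223, 306, 779]) spool();
translate([312, -381, 0]) stool();
translate([312, 1043, 0]) stool();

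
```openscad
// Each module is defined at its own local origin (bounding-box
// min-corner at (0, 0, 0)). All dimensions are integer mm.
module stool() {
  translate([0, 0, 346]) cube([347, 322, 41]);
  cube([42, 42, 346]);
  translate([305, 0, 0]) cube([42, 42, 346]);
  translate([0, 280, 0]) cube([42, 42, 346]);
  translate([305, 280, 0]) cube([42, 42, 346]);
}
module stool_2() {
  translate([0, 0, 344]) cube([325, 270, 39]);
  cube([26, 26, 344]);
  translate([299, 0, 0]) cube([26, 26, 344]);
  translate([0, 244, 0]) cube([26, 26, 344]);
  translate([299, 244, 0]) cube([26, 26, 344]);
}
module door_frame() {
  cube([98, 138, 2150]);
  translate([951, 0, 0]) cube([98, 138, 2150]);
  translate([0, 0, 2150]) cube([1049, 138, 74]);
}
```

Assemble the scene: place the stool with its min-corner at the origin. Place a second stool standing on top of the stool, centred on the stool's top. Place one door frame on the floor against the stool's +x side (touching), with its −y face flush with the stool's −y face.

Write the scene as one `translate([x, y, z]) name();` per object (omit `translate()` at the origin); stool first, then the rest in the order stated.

stool();
translate([11, 26, 387]) stool_2();
translate([347, 0, 0]) door_frame();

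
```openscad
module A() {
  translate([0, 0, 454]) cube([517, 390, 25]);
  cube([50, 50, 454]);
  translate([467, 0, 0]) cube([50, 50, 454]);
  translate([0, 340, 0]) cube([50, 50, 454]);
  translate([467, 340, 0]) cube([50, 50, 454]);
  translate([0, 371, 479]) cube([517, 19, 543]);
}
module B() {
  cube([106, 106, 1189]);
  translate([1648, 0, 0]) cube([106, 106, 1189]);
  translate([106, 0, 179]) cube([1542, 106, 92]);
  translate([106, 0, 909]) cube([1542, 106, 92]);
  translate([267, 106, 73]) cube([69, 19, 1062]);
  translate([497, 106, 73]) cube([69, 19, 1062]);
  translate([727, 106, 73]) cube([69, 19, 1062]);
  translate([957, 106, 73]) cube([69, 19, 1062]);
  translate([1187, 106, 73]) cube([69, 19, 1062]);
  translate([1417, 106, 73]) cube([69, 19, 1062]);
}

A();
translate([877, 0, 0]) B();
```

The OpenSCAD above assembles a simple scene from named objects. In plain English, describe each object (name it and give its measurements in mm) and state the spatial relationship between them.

A is a chair. The seat is a 517×390×25 mm slab with its top at z = 479 mm, on four 50×50 mm corner legs (flush with the seat edges, standing on z = 0). A flat backrest 19 mm thick, 543 mm tall, spans the full seat width and rises from the seat top along its +y edge, rear face flush with the rear of the seat.

B is a fence section. Two 106×106 mm posts, 1189 mm tall, stand on the floor with a clear span of 1542 mm between their inner faces. Two horizontal rails of 106×92 mm section span the gap between the posts with their undersides at z = 179 mm and z = 909 mm, flush with the posts' −y face. 6 pickets, each 69 mm wide, 19 mm thick and 1062 mm tall, are fixed to the +y face of the rails with their bottoms at z = 73 mm, evenly spaced across the span with equal gaps (rounded down to the nearest mm) at the −x end and between each pair — any rounding remainder accumulates at the +x end.

The fence section is on the floor beside the chair on its +x side.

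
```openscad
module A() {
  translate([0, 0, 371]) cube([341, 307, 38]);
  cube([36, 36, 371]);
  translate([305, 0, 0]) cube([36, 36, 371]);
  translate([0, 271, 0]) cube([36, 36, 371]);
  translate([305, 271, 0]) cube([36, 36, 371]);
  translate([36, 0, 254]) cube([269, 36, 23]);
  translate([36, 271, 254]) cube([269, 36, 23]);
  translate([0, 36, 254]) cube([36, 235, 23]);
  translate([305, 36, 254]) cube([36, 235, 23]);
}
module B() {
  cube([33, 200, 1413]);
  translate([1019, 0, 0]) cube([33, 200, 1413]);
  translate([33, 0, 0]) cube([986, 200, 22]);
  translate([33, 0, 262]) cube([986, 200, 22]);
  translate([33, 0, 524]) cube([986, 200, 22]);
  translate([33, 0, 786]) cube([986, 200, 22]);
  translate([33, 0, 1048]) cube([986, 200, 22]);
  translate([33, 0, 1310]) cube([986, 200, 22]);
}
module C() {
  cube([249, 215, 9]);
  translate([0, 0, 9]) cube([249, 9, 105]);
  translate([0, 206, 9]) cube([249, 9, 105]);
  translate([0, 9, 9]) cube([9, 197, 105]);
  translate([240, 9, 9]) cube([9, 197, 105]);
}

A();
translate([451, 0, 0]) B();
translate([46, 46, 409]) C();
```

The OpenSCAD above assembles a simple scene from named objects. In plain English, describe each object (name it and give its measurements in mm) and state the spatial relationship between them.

A is a four-legged stool. The seat is a 341×307×38 mm slab whose top surface is at z = 409 mm; four square legs, each 36×36 mm in cross-section, run from the floor (z = 0) to the underside of the seat, each flush with a corner of the seat. Four stretchers, 36 mm wide and 23 mm tall, connect adjacent legs with their undersides at z = 254 mm, each running between the inner faces of the legs it joins and aligned with the legs' outer faces on the other axis.

B is a bookshelf 1052 mm wide overall, 200 mm deep and 1413 mm tall. The two sides are 33 mm thick vertical panels. 6 horizontal shelves of 22 mm thickness span between the inner faces of the sides; the lowest shelf sits on the floor and shelves are stacked with a clear vertical gap of 240 mm between each pair.

C is an open-topped rectangular box: outside dimensions 249×215×114 mm, with a uniform wall and base thickness of 9 mm. The base is a full 249×215 slab on the floor; four walls sit on top of the base. The front and back walls (the −y and +y sides) span the full width; the two side walls fit between them.

The bookshelf is on the floor beside the stool on its +x side. The open box is on top of the stool, centred.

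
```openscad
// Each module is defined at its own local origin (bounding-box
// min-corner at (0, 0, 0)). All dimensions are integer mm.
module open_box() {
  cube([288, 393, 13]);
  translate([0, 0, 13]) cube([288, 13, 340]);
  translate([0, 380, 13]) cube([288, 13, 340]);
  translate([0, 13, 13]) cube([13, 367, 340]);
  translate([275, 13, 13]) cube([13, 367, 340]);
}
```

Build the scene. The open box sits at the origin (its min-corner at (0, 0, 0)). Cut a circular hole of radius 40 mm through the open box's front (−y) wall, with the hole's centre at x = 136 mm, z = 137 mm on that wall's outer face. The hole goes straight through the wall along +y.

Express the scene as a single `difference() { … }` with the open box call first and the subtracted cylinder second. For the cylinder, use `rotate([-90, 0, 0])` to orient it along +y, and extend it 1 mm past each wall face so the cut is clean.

difference() {
  open_box();
  translate([136, -1, 137]) rotate([-90, 0, 0]) cylinder(h = 15, r = 40);
}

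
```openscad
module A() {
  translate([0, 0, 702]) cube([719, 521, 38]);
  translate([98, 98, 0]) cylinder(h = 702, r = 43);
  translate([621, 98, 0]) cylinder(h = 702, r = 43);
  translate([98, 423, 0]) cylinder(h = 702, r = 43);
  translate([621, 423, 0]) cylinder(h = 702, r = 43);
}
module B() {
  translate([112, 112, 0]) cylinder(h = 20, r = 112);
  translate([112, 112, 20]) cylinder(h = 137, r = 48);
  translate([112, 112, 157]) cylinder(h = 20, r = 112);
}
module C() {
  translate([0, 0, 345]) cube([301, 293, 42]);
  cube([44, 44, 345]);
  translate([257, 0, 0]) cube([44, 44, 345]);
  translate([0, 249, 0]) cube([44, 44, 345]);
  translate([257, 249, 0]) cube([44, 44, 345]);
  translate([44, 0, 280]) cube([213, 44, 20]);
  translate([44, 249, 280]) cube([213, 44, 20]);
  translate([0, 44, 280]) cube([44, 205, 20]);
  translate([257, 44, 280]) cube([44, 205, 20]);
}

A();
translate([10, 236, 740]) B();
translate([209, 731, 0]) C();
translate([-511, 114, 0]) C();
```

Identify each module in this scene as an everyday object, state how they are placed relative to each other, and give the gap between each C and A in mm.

Each stool's nearest face is 210 mm from the table's bounding box.

A is a table. B is a spool. C is a stool. The spool is on top of the table. Two stools sit around the table at the +y, −x sides. The gap between each stool and the table is 210 mm.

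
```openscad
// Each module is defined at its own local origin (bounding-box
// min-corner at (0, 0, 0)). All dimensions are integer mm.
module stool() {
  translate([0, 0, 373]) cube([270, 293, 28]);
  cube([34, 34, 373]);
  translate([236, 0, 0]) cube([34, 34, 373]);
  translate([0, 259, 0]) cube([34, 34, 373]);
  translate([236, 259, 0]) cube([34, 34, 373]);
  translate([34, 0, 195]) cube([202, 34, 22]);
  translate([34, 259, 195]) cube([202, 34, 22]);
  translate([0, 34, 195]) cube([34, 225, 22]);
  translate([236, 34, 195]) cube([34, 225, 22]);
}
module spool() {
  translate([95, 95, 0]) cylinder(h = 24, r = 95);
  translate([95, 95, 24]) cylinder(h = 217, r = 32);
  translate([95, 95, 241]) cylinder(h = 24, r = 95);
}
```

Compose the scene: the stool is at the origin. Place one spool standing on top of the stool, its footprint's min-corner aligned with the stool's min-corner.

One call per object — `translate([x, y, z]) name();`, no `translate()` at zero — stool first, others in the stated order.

stool();
translate([0, 0, 401]) spool();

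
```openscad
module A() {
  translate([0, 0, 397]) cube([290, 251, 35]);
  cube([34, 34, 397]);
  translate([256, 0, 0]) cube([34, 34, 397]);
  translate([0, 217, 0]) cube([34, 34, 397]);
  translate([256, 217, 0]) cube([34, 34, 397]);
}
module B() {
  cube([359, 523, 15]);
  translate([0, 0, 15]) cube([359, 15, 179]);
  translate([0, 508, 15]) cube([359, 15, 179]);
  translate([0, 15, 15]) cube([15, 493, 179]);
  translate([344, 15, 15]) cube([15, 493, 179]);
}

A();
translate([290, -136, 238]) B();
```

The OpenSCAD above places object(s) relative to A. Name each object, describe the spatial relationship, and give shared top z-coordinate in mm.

A is a stool. B is an open box. The open box is beside the stool with their tops flush at z = 432. The shared top z-coordinate is 432 mm.

Both tops at z = 432 mm.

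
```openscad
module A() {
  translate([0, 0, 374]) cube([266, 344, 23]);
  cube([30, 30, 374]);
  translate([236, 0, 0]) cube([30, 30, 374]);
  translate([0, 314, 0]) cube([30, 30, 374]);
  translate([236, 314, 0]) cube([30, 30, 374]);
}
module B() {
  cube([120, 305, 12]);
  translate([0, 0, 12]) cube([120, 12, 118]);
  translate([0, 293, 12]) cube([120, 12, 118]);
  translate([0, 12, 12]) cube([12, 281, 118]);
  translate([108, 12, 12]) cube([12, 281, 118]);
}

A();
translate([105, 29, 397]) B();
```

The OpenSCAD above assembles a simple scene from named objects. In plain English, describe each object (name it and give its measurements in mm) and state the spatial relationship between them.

A is a simple wooden stool: a rectangular seat 266 mm (x) by 344 mm (y), 23 mm thick, top face at z = 397 mm, on four square legs, each 30×30 mm in cross-section. The legs rest on z = 0, each flush with a corner of the seat.

B is an open storage box with external size 120×305×130 mm and wall thickness 12 mm (the base is also 12 mm thick). The base covers the whole footprint; the four walls stand on the base, with the y-facing walls full-width and the x-facing walls fitting between their inner faces.

The open box is on top of the stool.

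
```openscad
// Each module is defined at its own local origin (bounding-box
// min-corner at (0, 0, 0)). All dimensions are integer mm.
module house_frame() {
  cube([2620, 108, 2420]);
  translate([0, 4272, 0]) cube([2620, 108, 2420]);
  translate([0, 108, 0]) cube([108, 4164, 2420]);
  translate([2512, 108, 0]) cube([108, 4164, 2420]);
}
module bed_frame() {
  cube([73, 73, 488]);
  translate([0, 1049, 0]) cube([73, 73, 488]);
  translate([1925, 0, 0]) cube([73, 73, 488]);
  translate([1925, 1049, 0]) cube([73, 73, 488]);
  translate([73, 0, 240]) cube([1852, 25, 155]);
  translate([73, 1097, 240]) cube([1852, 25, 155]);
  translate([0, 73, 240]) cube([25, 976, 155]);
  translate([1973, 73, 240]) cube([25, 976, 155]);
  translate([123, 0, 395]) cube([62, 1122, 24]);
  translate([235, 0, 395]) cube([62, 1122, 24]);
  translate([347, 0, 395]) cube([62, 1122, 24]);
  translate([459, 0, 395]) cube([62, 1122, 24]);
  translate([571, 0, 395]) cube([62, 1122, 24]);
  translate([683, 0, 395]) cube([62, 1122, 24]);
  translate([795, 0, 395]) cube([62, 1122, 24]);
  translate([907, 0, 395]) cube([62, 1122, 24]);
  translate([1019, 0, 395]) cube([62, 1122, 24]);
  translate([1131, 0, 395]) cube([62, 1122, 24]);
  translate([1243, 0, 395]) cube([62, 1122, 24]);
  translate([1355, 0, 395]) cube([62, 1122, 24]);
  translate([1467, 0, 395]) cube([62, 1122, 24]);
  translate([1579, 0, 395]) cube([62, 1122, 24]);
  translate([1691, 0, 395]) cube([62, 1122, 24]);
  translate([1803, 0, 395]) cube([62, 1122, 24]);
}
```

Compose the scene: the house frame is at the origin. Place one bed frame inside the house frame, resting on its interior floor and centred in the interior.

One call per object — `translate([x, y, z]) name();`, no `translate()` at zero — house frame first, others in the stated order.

house_frame();
translate([311, 1629, 0]) bed_frame();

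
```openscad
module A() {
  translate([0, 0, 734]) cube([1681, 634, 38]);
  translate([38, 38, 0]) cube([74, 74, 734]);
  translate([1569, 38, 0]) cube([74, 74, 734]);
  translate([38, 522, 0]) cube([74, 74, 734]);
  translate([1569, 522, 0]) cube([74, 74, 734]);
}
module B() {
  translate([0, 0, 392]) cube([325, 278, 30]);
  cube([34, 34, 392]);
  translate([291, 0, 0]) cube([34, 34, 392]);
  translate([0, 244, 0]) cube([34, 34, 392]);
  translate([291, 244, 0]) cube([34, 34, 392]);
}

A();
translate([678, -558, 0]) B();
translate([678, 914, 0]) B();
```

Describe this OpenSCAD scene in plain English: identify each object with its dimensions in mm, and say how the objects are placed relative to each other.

A is a rectangular dining table. The top is 1681×634×38 mm with its upper surface at z = 772 mm. It stands on four 74×74 mm square legs, each inset 38 mm from the nearest pair of top edges, running from the floor to the underside of the top.

B is a simple wooden stool: a rectangular seat 325 mm (x) by 278 mm (y), 30 mm thick, top face at z = 422 mm, on four square legs, each 34×34 mm in cross-section. The legs rest on z = 0, each flush with a corner of the seat.

Two stools sit around the table at the −y, +y sides.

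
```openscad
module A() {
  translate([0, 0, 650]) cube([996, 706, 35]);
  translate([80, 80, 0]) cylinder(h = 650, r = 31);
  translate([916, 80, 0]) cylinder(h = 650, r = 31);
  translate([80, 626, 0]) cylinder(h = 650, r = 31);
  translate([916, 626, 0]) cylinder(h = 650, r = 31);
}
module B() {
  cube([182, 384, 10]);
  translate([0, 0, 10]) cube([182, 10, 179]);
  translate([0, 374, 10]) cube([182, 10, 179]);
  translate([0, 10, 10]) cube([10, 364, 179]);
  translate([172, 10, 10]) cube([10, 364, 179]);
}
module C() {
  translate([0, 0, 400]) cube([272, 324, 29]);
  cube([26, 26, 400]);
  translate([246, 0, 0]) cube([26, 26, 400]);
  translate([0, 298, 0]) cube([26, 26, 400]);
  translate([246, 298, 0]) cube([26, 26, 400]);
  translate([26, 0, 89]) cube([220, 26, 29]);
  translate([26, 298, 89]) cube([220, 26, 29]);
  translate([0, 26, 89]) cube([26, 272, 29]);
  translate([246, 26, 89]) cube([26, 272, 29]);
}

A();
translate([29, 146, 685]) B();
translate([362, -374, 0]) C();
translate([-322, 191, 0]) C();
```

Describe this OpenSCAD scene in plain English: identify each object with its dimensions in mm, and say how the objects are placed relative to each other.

A is a table: top 996 mm (x) × 706 mm (y), 35 mm thick, upper face at z = 685 mm, on four round legs of 62 mm diameter, each leg's bounding box inset 49 mm from the nearest pair of top edges, running from z = 0 to the bottom of the top.

B is an open-topped rectangular box: outside dimensions 182×384×189 mm, with a uniform wall and base thickness of 10 mm. The base is a full 182×384 slab on the floor; four walls sit on top of the base. The front and back walls (the −y and +y sides) span the full width; the two side walls fit between them.

C is a four-legged stool. The seat is 272×324 mm, 29 mm thick, top at z = 429 mm. It stands on four square legs, each 26×26 mm in cross-section, from z = 0 to the seat underside, each flush with a corner of the seat. Four stretchers, 26 mm wide and 29 mm tall, connect adjacent legs with their undersides at z = 89 mm, each running between the inner faces of the legs it joins and aligned with the legs' outer faces on the other axis.

The open box is on top of the table. Two stools sit around the table at the −y, −x sides.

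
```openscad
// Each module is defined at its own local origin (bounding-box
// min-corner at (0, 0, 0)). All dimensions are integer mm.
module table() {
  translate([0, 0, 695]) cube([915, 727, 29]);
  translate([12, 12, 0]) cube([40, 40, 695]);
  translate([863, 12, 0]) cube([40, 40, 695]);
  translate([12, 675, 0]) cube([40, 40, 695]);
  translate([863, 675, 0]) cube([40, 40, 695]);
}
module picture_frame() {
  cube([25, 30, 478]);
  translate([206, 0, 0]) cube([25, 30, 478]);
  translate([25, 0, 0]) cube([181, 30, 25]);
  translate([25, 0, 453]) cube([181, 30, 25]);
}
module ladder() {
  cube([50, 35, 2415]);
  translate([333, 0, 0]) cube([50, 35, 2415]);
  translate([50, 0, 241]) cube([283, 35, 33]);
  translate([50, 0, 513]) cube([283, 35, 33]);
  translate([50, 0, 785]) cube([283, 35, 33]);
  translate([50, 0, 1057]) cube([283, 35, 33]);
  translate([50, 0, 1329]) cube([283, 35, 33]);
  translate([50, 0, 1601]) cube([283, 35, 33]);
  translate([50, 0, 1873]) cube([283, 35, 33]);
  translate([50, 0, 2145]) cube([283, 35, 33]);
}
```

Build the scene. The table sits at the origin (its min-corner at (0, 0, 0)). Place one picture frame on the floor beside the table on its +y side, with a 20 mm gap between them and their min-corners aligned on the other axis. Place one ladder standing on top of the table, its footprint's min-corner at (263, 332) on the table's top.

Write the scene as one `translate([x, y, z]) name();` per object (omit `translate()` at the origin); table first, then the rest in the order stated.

table();
translate([0, 747, 0]) picture_frame();
translate([263, 332, 724]) ladder();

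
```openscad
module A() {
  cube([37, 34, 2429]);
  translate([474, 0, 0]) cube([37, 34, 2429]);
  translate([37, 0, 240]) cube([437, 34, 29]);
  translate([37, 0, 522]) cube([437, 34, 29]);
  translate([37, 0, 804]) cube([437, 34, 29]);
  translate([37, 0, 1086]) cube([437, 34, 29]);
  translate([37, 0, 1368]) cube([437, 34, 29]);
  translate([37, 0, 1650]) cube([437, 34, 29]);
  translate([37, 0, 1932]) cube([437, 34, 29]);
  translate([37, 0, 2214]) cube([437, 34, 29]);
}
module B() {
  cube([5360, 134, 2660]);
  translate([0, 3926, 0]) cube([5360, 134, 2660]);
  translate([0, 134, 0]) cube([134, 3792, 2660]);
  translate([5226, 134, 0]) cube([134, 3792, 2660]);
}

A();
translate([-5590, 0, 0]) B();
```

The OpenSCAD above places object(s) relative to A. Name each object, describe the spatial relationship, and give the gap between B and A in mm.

A is a ladder. B is a house frame. The house frame is on the floor beside the ladder on its −x side. The gap between the house frame and the ladder is 230 mm.

The house frame's nearest face is 230 mm from the ladder's −x face.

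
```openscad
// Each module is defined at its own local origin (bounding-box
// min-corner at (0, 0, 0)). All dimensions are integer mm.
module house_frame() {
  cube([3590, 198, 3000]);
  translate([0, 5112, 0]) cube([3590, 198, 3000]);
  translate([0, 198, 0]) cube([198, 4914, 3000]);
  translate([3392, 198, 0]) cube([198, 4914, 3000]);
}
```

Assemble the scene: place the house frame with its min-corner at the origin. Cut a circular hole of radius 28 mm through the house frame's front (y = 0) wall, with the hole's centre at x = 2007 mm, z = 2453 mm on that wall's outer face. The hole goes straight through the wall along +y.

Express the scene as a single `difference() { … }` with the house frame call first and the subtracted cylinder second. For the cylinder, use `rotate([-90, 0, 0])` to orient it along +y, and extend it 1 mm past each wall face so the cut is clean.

difference() {
  house_frame();
  translate([2007, -1, 2453]) rotate([-90, 0, 0]) cylinder(h = 200, r = 28);
}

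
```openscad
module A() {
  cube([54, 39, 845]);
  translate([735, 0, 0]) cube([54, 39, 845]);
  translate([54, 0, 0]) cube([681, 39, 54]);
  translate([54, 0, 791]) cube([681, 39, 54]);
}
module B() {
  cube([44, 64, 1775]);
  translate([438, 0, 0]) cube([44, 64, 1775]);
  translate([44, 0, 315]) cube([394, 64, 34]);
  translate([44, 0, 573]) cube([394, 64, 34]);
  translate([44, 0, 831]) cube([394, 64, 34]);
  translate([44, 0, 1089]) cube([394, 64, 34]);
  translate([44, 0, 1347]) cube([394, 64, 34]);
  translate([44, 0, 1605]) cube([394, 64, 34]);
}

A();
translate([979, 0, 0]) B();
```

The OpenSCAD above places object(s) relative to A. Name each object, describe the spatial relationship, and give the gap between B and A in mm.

A is a picture frame. B is a ladder. The ladder is on the floor beside the picture frame on its +x side. The gap between the ladder and the picture frame is 190 mm.

The ladder's nearest face is 190 mm from the picture frame's +x face.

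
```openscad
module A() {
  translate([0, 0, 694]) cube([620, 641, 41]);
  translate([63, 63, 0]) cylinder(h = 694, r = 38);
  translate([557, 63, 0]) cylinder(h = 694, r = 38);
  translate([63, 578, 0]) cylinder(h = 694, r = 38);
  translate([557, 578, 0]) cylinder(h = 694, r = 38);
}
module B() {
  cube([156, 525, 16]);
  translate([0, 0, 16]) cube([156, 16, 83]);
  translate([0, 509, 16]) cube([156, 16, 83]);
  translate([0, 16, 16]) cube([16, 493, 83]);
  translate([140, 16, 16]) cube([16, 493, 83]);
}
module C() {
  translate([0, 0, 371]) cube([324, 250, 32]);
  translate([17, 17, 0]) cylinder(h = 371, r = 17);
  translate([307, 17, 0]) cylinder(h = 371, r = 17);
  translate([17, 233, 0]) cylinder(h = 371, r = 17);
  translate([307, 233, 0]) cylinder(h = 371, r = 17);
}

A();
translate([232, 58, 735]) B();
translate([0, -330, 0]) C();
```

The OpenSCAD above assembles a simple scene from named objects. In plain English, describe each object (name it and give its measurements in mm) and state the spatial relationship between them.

A is a rectangular dining table. The top is 620×641×41 mm with its upper surface at z = 735 mm. It stands on four round legs of 76 mm diameter, each leg's bounding box inset 25 mm from the nearest pair of top edges, running from the floor to the underside of the top.

B is an open-topped rectangular box: outside dimensions 156×525×99 mm, with a uniform wall and base thickness of 16 mm. The base is a full 156×525 slab on the floor; four walls sit on top of the base. The front and back walls (the −y and +y sides) span the full width; the two side walls fit between them.

C is a four-legged stool. The seat is a 324×250×32 mm slab whose top surface is at z = 403 mm; four round legs, each 34 mm in diameter, run from the floor (z = 0) to the underside of the seat, each leg's axis is inset half a diameter from the nearest pair of seat edges (so the leg's bounding box is flush with the corner).

The open box is on top of the table, centred. The stool is on the floor beside the table on its −y side.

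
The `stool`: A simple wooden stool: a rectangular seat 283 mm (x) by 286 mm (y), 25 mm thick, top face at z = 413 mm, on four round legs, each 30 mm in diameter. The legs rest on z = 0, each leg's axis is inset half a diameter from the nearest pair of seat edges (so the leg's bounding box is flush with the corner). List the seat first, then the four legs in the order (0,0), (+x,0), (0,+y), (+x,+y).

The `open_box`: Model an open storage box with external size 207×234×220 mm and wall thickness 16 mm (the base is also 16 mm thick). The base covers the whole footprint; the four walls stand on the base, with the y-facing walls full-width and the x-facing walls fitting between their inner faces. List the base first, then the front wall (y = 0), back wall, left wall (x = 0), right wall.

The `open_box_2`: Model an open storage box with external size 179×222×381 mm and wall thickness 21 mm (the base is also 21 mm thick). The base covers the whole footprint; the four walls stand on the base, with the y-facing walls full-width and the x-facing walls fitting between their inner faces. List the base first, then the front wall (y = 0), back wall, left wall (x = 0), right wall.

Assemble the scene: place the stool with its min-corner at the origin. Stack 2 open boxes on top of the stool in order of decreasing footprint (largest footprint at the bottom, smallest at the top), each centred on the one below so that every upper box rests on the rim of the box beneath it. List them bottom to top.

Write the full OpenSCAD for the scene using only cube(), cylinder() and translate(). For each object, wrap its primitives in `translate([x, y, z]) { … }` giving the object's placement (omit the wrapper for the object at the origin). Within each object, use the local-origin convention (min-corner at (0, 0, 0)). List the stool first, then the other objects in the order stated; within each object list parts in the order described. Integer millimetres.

translate([0, 0, 388]) cube([283, 286, 25]);
translate([15, 15, 0]) cylinder(h = 388, r = 15);
translate([268, 15, 0]) cylinder(h = 388, r = 15);
translate([15, 271, 0]) cylinder(h = 388, r = 15);
translate([268, 271, 0]) cylinder(h = 388, r = 15);
translate([38, 26, 413]) {
  cube([207, 234, 16]);
  translate([0, 0, 16]) cube([207, 16, 204]);
  translate([0, 218, 16]) cube([207, 16, 204]);
  translate([0, 16, 16]) cube([16, 202, 204]);
  translate([191, 16, 16]) cube([16, 202, 204]);
}
translate([52, 32, 633]) {
  cube([179, 222, 21]);
  translate([0, 0, 21]) cube([179, 21, 360]);
  translate([0, 201, 21]) cube([179, 21, 360]);
  translate([0, 21, 21]) cube([21, 180, 360]);
  translate([158, 21, 21]) cube([21, 180, 360]);
}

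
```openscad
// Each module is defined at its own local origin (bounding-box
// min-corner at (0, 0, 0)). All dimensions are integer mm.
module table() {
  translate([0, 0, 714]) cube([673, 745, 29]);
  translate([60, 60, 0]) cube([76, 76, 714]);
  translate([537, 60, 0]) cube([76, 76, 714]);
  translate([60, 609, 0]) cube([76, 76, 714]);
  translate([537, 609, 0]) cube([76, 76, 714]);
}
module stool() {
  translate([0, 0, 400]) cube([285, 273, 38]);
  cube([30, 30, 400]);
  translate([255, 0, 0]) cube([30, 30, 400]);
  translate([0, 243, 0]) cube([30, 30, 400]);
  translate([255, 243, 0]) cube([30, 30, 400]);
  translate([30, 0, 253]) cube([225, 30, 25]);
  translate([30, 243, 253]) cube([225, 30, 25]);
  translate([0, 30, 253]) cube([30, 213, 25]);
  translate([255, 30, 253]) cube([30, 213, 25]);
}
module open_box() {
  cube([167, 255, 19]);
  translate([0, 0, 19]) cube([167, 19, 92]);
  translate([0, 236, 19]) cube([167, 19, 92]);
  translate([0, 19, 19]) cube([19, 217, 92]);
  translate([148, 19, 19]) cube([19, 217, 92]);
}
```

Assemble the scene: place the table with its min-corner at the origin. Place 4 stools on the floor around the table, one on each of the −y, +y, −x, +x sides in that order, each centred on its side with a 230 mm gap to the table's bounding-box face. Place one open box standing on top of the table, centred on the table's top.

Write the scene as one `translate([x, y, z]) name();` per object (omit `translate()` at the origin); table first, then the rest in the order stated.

table();
translate([194, -503, 0]) stool();
translate([194, 975, 0]) stool();
translate([-515, 236, 0]) stool();
translate([903, 236, 0]) stool();
translate([253, 245, 743]) open_box();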